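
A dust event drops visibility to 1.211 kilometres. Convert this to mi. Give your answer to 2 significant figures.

1 km = 0.621371 SM, so 1.211 × 0.621371 = 0.75 SM.

0.75 SM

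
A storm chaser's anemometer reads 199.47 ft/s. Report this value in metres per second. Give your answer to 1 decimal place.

60.8 m/s

1 ft/s = 0.3048 m/s, so 199.47 × 0.3048 = 60.8 m/s.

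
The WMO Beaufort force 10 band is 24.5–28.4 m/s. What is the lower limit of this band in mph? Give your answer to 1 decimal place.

54.8 mph

24.5–28.4 m/s × 2.237 = 54.8–63.5 mph.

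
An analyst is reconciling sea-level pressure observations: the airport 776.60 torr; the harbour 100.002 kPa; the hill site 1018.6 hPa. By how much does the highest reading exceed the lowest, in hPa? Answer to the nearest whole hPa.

35 hPa

the airport: 776.60 mmHg = 1035.38 hPa.
the harbour: 100.002 kPa = 1000.02 hPa.
Spread: 1035.38 − 1000.02 = 35 hPa.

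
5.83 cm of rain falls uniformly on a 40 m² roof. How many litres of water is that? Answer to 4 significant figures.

2332 litres

Depth: 5.83 cm × 10 = 58.3 mm.
1 mm over 1 m² is 1 L, so volume = 58.3 × 40 = 2332 L.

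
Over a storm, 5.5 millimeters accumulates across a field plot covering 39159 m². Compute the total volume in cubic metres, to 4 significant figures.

215.4 cubic metres

1 mm over 1 m² is 1 L, so volume = 5.5 × 39159 = 215374.5 L = 215.4 m³.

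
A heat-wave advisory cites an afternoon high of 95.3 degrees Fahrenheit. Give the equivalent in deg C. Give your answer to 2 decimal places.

°C = (°F − 32) × 5/9 = (95.3 − 32) / 1.8 = 35.17 °C.

35.17 °C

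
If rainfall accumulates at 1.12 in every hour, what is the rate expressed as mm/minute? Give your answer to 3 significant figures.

0.474 mm/minute

1.12 in/hour × 25.4 mm/in × 0.0166667 hour/minute = 0.474 mm/minute.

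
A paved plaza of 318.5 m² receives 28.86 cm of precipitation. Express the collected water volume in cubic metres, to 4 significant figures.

Depth: 28.86 cm × 10 = 288.6 mm.
1 mm over 1 m² is 1 L, so volume = 288.6 × 318.5 = 91919.1 L = 91.92 m³.

91.92 cubic metres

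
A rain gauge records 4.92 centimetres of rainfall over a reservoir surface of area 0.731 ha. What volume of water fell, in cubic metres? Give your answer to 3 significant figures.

Depth: 4.92 cm × 10 = 49.2 mm.
Area: 0.731 ha = 7310 m².
1 mm over 1 m² is 1 L, so volume = 49.2 × 7310 = 359652 L = 360 m³.

360 cubic metres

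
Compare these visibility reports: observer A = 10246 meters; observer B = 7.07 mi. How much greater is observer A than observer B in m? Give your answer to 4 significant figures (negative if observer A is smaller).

-1132 m

observer B: 7.07 SM = 11378.06 m.
Difference: 10246.00 − 11378.06 = -1132 m.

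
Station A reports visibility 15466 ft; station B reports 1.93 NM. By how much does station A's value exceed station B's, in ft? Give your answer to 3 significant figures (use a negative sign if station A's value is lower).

3740 ft

station B: 1.93 nmi = 11726.90 ft.
Difference: 15466.00 − 11726.90 = 3740 ft.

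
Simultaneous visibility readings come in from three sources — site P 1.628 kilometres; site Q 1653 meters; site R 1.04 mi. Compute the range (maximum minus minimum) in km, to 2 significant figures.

site Q: 1653 m = 1.65300 km.
site R: 1.04 SM = 1.67372 km.
Spread: 1.67372 − 1.62800 = 0.046 km.

0.046 km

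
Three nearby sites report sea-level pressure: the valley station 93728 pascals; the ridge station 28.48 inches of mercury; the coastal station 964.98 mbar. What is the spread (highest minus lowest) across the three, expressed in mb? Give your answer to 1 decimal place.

the valley station: 93728 Pa = 937.280 mb.
the ridge station: 28.48 inHg = 964.444 mb.
Spread: 964.980 − 937.280 = 27.7 mb.

27.7 mb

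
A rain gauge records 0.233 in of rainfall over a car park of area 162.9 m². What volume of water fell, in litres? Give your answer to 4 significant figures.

964.1 litres

Depth: 0.233 in × 25.4 = 5.9182 mm.
1 mm over 1 m² is 1 L, so volume = 5.9182 × 162.9 = 964.07478 L ≈ 964.1 L.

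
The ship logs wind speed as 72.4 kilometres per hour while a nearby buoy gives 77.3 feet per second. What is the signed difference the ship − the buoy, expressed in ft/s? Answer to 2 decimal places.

-11.32 ft/s

the ship: 72.4 km/h = 65.9813 ft/s.
Difference: 65.9813 − 77.3000 = -11.32 ft/s.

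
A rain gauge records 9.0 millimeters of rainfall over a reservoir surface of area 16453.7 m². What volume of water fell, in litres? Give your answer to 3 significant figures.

1 mm over 1 m² is 1 L, so volume = 9 × 16453.7 = 148083.3 L ≈ 148000 L.

148000 litres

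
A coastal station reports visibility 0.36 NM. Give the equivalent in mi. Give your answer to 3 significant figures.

0.414 SM

1 nmi = 1.15078 SM, so 0.36 × 1.15078 = 0.414 SM.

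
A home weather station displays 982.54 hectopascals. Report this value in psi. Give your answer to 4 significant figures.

14.25 psi

1 hPa = 0.0145038 psi, so 982.54 × 0.0145038 = 14.25 psi.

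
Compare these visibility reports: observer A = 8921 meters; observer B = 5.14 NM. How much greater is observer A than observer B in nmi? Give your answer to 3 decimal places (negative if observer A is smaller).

observer A: 8921 m = 4.81695 nmi.
Difference: 4.81695 − 5.14000 = -0.323 nmi.

-0.323 nmi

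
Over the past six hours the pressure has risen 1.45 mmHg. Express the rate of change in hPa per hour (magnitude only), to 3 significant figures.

1.45 mmHg / 6 h × 1.33322 hPa/mmHg = 0.322 hPa/h.

0.322 hPa per hour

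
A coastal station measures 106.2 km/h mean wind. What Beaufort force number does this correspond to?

106.2 km/h = 29.5 m/s, which is Beaufort 11 (violent storm, 28.5–32.6 m/s).

Beaufort force 11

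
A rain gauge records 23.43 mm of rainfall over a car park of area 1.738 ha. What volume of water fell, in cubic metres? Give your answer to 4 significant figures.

Area: 1.738 ha = 17380 m².
1 mm over 1 m² is 1 L, so volume = 23.43 × 17380 = 407213.4 L = 407.2 m³.

407.2 cubic metres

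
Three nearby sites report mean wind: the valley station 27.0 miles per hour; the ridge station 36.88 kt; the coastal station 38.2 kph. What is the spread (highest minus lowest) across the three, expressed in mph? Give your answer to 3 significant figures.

the ridge station: 36.88 kt = 42.441 mph.
the coastal station: 38.2 km/h = 23.736 mph.
Spread: 42.441 − 23.736 = 18.7 mph.

18.7 mph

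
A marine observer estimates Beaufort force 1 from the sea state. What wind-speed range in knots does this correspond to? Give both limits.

Beaufort 1 (light air) spans 1–3 knots.

1 to 3 kt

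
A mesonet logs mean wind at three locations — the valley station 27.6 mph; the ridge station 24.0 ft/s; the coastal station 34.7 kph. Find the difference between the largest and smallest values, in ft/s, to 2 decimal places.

the valley station: 27.6 mph = 40.4800 ft/s.
the coastal station: 34.7 km/h = 31.6237 ft/s.
Spread: 40.4800 − 24.0000 = 16.48 ft/s.

16.48 ft/s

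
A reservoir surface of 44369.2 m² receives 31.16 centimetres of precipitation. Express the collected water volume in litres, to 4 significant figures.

13830000 litres

Depth: 31.16 cm × 10 = 311.6 mm.
1 mm over 1 m² is 1 L, so volume = 311.6 × 44369.2 = 13825443 L ≈ 13830000 L.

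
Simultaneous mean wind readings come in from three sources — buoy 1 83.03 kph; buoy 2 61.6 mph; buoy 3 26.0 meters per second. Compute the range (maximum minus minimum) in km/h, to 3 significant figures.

16.1 km/h

buoy 2: 61.6 mph = 99.136 km/h.
buoy 3: 26.0 m/s = 93.600 km/h.
Spread: 99.136 − 83.030 = 16.1 km/h.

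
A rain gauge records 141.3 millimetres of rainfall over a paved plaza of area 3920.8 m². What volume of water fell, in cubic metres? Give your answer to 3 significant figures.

554 cubic metres

1 mm over 1 m² is 1 L, so volume = 141.3 × 3920.8 = 554009.04 L = 554 m³.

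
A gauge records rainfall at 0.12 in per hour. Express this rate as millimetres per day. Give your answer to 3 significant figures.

73.2 mm/day

0.12 in/hour × 25.4 mm/in × 24 hour/day = 73.2 mm/day.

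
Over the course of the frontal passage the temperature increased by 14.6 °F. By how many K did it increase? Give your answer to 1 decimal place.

8.1 K

Converting a difference, only the 9/5 scale factor applies: ΔK = 14.6 × 0.5556 = 8.1 K.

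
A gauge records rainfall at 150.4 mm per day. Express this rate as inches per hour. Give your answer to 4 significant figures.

150.4 mm/day × 0.0393701 in/mm × 0.0416667 day/hour = 0.2467 in/hour.

0.2467 in/hour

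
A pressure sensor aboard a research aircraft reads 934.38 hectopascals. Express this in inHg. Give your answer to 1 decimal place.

27.6 inHg

1 hPa = 0.02953 inHg, so 934.38 × 0.02953 = 27.6 inHg.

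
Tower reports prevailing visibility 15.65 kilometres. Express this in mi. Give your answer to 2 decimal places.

1 km = 0.621371 SM, so 15.65 × 0.621371 = 9.72 SM.

9.72 SM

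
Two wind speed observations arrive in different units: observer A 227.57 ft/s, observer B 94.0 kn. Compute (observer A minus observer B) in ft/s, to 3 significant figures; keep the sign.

observer B: 94.0 kt = 158.654 ft/s.
Difference: 227.570 − 158.654 = 68.9 ft/s.

68.9 ft/s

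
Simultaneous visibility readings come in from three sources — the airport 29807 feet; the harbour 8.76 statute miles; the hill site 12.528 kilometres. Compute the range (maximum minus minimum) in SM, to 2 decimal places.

the airport: 29807 ft = 5.6453 SM.
the hill site: 12.528 km = 7.7845 SM.
Spread: 8.7600 − 5.6453 = 3.11 SM.

3.11 SM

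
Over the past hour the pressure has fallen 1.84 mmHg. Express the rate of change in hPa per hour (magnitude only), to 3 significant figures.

1.84 mmHg / 1 h × 1.33322 hPa/mmHg = 2.45 hPa/h.

2.45 hPa per hour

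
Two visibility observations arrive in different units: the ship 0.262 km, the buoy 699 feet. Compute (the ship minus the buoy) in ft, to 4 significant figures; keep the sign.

the ship: 0.262 km = 859.580 ft.
Difference: 859.580 − 699.000 = 160.6 ft.

160.6 ft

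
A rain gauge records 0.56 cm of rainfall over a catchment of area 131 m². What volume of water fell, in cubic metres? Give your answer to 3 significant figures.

Depth: 0.56 cm × 10 = 5.6 mm.
1 mm over 1 m² is 1 L, so volume = 5.6 × 131 = 733.6 L = 0.734 m³.

0.734 cubic metres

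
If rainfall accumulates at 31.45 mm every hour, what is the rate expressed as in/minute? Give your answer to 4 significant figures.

31.45 mm/hour × 0.0393701 in/mm × 0.0166667 hour/minute = 0.02064 in/minute.

0.02064 in/minute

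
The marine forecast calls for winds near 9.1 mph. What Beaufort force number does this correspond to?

Beaufort force 3

9.1 mph = 4.1 m/s, which is Beaufort 3 (gentle breeze, 3.4–5.4 m/s).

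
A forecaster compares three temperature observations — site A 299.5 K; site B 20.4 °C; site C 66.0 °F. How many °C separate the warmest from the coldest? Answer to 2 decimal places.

site A: 299.5 K = 26.350 °C.
site C: 66.0 °F = 18.889 °C.
Spread: 26.350 − 18.889 = 7.461 °C.

7.46 °C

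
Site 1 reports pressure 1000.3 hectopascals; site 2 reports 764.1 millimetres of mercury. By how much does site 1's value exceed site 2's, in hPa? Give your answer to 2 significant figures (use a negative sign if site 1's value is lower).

site 2: 764.1 mmHg = 1018.72 hPa.
Difference: 1000.30 − 1018.72 = -18 hPa.

-18 hPa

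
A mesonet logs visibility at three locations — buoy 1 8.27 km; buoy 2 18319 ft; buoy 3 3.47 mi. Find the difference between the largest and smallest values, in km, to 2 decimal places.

2.69 km

buoy 2: 18319 ft = 5.5836 km.
buoy 3: 3.47 SM = 5.5844 km.
Spread: 8.2700 − 5.5836 = 2.69 km.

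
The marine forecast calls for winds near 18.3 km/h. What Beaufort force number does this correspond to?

18.3 km/h = 5.1 m/s, which is Beaufort 3 (gentle breeze, 3.4–5.4 m/s).

Beaufort force 3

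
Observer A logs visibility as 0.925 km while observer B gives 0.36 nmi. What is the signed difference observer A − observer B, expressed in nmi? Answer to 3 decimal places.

observer A: 0.925 km = 0.49946 nmi.
Difference: 0.49946 − 0.36000 = 0.139 nmi.

0.139 nmi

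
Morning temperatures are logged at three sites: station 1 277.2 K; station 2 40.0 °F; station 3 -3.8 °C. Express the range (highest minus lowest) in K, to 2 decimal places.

8.24 K

station 1: 277.2 K = 4.050 °C.
station 2: 40.0 °F = 4.444 °C.
Spread: 4.444 − (-3.800) = 8.244 °C.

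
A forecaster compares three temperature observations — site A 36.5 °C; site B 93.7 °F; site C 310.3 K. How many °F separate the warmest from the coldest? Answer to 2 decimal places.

site B: 93.7 °F = 34.278 °C.
site C: 310.3 K = 37.150 °C.
Spread: 37.150 − 34.278 = 2.872 °C = 5.17 °F.

5.17 °F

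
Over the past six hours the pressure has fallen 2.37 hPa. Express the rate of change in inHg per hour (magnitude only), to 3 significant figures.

2.37 hPa / 6 h × 0.02953 inHg/hPa = 0.0117 inHg/h.

0.0117 inHg per hour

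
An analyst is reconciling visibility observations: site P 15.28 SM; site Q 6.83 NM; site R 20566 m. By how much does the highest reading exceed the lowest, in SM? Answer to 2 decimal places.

7.42 SM

site Q: 6.83 nmi = 7.8598 SM.
site R: 20566 m = 12.7791 SM.
Spread: 15.2800 − 7.8598 = 7.42 SM.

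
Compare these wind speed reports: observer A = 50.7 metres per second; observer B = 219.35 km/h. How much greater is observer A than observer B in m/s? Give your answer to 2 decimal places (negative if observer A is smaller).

observer B: 219.35 km/h = 60.9306 m/s.
Difference: 50.7000 − 60.9306 = -10.23 m/s.

-10.23 m/s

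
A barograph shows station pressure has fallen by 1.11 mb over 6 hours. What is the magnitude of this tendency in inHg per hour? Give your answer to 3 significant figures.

1.11 mb / 6 h × 0.02953 inHg/mb = 0.00546 inHg/h.

0.00546 inHg per hour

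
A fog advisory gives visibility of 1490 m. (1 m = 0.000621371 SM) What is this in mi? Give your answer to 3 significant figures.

1 m = 0.000621371 SM, so 1490 × 0.000621371 = 0.926 SM.

0.926 SM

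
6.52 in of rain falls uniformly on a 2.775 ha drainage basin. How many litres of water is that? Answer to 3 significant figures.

Depth: 6.52 in × 25.4 = 165.608 mm.
Area: 2.775 ha = 27750 m².
1 mm over 1 m² is 1 L, so volume = 165.608 × 27750 = 4595622 L ≈ 4600000 L.

4600000 litres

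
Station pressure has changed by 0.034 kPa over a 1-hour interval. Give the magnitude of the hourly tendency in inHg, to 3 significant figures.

0.0100 inHg per hour

0.034 kPa / 1 h × 0.2953 inHg/kPa = 0.0100 inHg/h.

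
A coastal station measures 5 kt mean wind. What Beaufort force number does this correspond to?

5 kt lies in the Beaufort 2 band (light breeze, 4–6 kt).

Beaufort force 2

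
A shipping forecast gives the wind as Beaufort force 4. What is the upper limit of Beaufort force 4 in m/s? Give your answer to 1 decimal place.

7.9 m/s

Beaufort 4 (moderate breeze) spans 5.5–7.9 m/s.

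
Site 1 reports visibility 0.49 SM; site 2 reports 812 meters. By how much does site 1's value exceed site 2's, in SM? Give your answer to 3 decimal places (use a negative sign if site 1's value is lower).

-0.015 SM

site 2: 812 m = 0.50455 SM.
Difference: 0.49000 − 0.50455 = -0.015 SM.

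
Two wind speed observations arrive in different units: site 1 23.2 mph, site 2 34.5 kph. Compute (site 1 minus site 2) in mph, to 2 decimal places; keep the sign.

site 2: 34.5 km/h = 21.4373 mph.
Difference: 23.2000 − 21.4373 = 1.76 mph.

1.76 mph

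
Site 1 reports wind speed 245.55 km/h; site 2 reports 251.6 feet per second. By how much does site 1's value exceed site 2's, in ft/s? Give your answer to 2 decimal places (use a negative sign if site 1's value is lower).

-27.82 ft/s

site 1: 245.55 km/h = 223.7806 ft/s.
Difference: 223.7806 − 251.6000 = -27.82 ft/s.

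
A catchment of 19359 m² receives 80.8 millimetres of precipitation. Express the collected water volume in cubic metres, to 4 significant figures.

1 mm over 1 m² is 1 L, so volume = 80.8 × 19359 = 1564207.2 L = 1564 m³.

1564 cubic metres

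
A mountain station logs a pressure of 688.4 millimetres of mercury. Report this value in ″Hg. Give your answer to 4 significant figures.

1 mmHg = 0.0393701 inHg, so 688.4 × 0.0393701 = 27.10 inHg.

27.10 inHg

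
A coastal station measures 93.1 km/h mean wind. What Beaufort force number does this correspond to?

93.1 km/h = 25.9 m/s, which is Beaufort 10 (storm, 24.5–28.4 m/s).

Beaufort force 10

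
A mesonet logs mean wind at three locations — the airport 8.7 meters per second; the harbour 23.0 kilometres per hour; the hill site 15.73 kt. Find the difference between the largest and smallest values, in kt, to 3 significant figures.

the airport: 8.7 m/s = 16.9114 kt.
the harbour: 23.0 km/h = 12.4190 kt.
Spread: 16.9114 − 12.4190 = 4.49 kt.

4.49 kt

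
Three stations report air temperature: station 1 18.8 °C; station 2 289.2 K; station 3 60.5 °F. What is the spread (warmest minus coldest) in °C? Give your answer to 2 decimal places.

2.97 °C

station 2: 289.2 K = 16.050 °C.
station 3: 60.5 °F = 15.833 °C.
Spread: 18.800 − 15.833 = 2.967 °C.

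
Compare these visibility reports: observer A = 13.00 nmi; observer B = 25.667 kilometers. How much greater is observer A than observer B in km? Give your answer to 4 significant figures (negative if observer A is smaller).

observer A: 13.00 nmi = 24.07600 km.
Difference: 24.07600 − 25.66700 = -1.591 km.

-1.591 km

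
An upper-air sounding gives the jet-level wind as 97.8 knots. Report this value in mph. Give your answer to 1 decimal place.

112.5 mph

1 kt = 1.15078 mph, so 97.8 × 1.15078 = 112.5 mph.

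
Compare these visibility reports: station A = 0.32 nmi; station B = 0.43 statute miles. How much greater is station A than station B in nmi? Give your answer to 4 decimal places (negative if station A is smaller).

station B: 0.43 SM = 0.373660 nmi.
Difference: 0.320000 − 0.373660 = -0.0537 nmi.

-0.0537 nmi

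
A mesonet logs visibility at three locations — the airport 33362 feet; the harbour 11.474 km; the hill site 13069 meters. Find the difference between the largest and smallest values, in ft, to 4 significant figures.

the harbour: 11.474 km = 37644.36 ft.
the hill site: 13069 m = 42877.30 ft.
Spread: 42877.30 − 33362.00 = 9515 ft.

9515 ft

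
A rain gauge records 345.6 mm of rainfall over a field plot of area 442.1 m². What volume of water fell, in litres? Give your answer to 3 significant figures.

153000 litres

1 mm over 1 m² is 1 L, so volume = 345.6 × 442.1 = 152789.76 L ≈ 153000 L.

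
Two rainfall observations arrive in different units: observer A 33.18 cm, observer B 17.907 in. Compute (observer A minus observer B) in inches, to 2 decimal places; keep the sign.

-4.84 in

observer A: 33.18 cm = 13.0630 in.
Difference: 13.0630 − 17.9070 = -4.84 in.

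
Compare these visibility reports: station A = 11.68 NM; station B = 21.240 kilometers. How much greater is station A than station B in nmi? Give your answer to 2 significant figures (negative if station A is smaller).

station B: 21.240 km = 11.4687 nmi.
Difference: 11.6800 − 11.4687 = 0.21 nmi.

0.21 nmi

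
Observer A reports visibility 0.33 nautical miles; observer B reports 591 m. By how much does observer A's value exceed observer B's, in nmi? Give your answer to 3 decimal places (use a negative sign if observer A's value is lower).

0.011 nmi

observer B: 591 m = 0.31911 nmi.
Difference: 0.33000 − 0.31911 = 0.011 nmi.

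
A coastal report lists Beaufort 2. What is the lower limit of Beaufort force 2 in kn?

Beaufort 2 (light breeze) spans 4–6 knots.

4 kt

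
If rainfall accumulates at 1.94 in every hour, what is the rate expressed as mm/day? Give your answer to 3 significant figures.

1.94 in/hour × 25.4 mm/in × 24 hour/day = 1180 mm/day.

1180 mm/day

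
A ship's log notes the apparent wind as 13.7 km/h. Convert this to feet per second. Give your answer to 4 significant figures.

1 km/h = 0.911344 ft/s, so 13.7 × 0.911344 = 12.49 ft/s.

12.49 ft/s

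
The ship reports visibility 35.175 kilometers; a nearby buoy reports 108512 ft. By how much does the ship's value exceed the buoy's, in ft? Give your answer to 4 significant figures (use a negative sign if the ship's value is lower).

the ship: 35.175 km = 115403.54 ft.
Difference: 115403.54 − 108512.00 = 6892 ft.

6892 ft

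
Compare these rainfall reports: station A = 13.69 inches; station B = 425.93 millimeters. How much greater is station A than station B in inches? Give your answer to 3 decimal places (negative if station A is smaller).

-3.079 in

station B: 425.93 mm = 16.76890 in.
Difference: 13.69000 − 16.76890 = -3.079 in.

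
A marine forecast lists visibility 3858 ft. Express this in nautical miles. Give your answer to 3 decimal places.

0.635 nmi

1 ft = 0.000164579 nmi, so 3858 × 0.000164579 = 0.635 nmi.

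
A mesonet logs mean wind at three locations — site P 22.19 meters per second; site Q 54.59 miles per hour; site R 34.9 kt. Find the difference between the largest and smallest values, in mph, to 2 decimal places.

14.43 mph

site P: 22.19 m/s = 49.6376 mph.
site R: 34.9 kt = 40.1622 mph.
Spread: 54.5900 − 40.1622 = 14.43 mph.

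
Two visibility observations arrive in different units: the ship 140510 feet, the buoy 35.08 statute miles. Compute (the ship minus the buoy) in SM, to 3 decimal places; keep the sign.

-8.468 SM

the ship: 140510 ft = 26.61174 SM.
Difference: 26.61174 − 35.08000 = -8.468 SM.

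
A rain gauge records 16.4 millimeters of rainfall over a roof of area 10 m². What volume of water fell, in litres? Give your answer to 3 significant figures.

1 mm over 1 m² is 1 L, so volume = 16.4 × 10 = 164 L.

164 litres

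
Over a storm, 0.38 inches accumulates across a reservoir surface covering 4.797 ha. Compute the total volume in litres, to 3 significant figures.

Depth: 0.38 in × 25.4 = 9.652 mm.
Area: 4.797 ha = 47970 m².
1 mm over 1 m² is 1 L, so volume = 9.652 × 47970 = 463006.44 L ≈ 463000 L.

463000 litres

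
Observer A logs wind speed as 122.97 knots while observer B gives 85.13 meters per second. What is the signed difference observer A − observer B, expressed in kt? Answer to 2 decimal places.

-42.51 kt

observer B: 85.13 m/s = 165.4795 kt.
Difference: 122.9700 − 165.4795 = -42.51 kt.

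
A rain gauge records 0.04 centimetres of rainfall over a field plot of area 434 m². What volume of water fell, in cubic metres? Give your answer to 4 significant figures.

Depth: 0.04 cm × 10 = 0.4 mm.
1 mm over 1 m² is 1 L, so volume = 0.4 × 434 = 173.6 L = 0.1736 m³.

0.1736 cubic metres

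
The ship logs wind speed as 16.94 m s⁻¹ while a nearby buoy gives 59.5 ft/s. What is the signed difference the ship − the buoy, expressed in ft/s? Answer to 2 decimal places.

-3.92 ft/s

the ship: 16.94 m/s = 55.5774 ft/s.
Difference: 55.5774 − 59.5000 = -3.92 ft/s.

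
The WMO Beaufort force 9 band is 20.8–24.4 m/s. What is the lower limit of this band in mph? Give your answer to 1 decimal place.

46.5 mph

20.8–24.4 m/s × 2.237 = 46.5–54.6 mph.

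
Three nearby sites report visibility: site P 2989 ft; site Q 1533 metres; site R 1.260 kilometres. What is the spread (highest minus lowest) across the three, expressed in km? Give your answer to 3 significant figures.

site P: 2989 ft = 0.91105 km.
site Q: 1533 m = 1.53300 km.
Spread: 1.53300 − 0.91105 = 0.622 km.

0.622 km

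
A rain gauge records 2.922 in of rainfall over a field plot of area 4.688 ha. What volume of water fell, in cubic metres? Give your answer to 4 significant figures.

3479 cubic metres

Depth: 2.922 in × 25.4 = 74.2188 mm.
Area: 4.688 ha = 46880 m².
1 mm over 1 m² is 1 L, so volume = 74.2188 × 46880 = 3479377.3 L = 3479 m³.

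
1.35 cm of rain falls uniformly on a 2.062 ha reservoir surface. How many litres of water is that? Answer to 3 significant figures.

Depth: 1.35 cm × 10 = 13.5 mm.
Area: 2.062 ha = 20620 m².
1 mm over 1 m² is 1 L, so volume = 13.5 × 20620 = 278370 L ≈ 278000 L.

278000 litres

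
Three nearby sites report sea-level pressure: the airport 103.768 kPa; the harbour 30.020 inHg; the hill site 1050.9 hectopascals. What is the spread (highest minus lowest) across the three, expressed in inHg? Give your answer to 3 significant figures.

the airport: 103.768 kPa = 30.6427 inHg.
the hill site: 1050.9 hPa = 31.0331 inHg.
Spread: 31.0331 − 30.0200 = 1.01 inHg.

1.01 inHg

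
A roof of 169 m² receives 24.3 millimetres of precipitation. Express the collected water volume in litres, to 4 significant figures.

4107 litres

1 mm over 1 m² is 1 L, so volume = 24.3 × 169 = 4106.7 L ≈ 4107 L.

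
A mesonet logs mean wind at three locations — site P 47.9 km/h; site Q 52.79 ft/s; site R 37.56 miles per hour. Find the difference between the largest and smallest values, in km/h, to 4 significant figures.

site Q: 52.79 ft/s = 57.9254 km/h.
site R: 37.56 mph = 60.4470 km/h.
Spread: 60.4470 − 47.9000 = 12.55 km/h.

12.55 km/h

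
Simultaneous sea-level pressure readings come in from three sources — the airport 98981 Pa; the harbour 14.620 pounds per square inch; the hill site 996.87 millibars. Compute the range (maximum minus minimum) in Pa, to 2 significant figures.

1800 Pa

the harbour: 14.620 psi = 100801.35 Pa.
the hill site: 996.87 mb = 99687.00 Pa.
Spread: 100801.35 − 98981.00 = 1800 Pa.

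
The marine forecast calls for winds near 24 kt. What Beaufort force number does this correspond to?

Beaufort force 6

24 kt lies in the Beaufort 6 band (strong breeze, 22–27 kt).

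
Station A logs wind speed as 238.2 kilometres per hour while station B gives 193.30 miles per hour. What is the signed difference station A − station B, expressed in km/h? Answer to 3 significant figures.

-72.9 km/h

station B: 193.30 mph = 311.086 km/h.
Difference: 238.200 − 311.086 = -72.9 km/h.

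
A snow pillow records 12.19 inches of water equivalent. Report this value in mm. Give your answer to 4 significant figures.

1 in = 25.4 mm, so 12.19 × 25.4 = 309.6 mm.

309.6 mm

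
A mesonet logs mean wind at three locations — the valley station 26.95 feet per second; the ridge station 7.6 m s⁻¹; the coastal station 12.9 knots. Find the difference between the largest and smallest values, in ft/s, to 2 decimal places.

5.18 ft/s

the ridge station: 7.6 m/s = 24.9344 ft/s.
the coastal station: 12.9 kt = 21.7727 ft/s.
Spread: 26.9500 − 21.7727 = 5.18 ft/s.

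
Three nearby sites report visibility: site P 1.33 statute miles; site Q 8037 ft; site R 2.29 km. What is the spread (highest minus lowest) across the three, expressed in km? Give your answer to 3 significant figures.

site P: 1.33 SM = 2.14043 km.
site Q: 8037 ft = 2.44968 km.
Spread: 2.44968 − 2.14043 = 0.309 km.

0.309 km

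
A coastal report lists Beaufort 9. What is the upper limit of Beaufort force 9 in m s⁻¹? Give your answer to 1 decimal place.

Beaufort 9 (strong gale) spans 20.8–24.4 m/s.

24.4 m/s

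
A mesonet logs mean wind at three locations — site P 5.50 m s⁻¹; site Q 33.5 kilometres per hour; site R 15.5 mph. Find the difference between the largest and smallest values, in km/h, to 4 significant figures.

13.70 km/h

site P: 5.50 m/s = 19.8000 km/h.
site R: 15.5 mph = 24.9448 km/h.
Spread: 33.5000 − 19.8000 = 13.70 km/h.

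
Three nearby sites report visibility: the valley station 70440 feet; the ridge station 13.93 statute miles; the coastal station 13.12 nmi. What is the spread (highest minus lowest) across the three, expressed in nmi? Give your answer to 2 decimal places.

1.53 nmi

the valley station: 70440 ft = 11.5929 nmi.
the ridge station: 13.93 SM = 12.1048 nmi.
Spread: 13.1200 − 11.5929 = 1.53 nmi.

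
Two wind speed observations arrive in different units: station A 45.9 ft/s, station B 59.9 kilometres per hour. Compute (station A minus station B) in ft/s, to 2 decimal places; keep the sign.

-8.69 ft/s

station B: 59.9 km/h = 54.5895 ft/s.
Difference: 45.9000 − 54.5895 = -8.69 ft/s.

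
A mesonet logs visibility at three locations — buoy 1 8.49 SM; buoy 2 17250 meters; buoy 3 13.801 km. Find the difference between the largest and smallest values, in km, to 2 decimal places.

buoy 1: 8.49 SM = 13.6633 km.
buoy 2: 17250 m = 17.2500 km.
Spread: 17.2500 − 13.6633 = 3.59 km.

3.59 km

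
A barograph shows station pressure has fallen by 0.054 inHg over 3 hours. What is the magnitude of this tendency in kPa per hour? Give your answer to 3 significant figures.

0.054 inHg / 3 h × 3.38639 kPa/inHg = 0.0610 kPa/h.

0.0610 kPa per hour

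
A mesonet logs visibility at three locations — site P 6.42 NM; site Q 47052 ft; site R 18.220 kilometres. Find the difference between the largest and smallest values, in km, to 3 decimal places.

site P: 6.42 nmi = 11.88984 km.
site Q: 47052 ft = 14.34145 km.
Spread: 18.22000 − 11.88984 = 6.330 km.

6.330 km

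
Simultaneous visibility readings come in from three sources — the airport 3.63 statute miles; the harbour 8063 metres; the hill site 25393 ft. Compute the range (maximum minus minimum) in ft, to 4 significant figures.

7287 ft

the airport: 3.63 SM = 19166.40 ft.
the harbour: 8063 m = 26453.41 ft.
Spread: 26453.41 − 19166.40 = 7287 ft.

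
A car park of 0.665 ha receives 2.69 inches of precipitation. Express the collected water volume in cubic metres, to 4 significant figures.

Depth: 2.69 in × 25.4 = 68.326 mm.
Area: 0.665 ha = 6650 m².
1 mm over 1 m² is 1 L, so volume = 68.326 × 6650 = 454367.9 L = 454.4 m³.

454.4 cubic metres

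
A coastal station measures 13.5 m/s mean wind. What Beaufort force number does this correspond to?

13.5 m/s lies in the Beaufort 6 band (strong breeze, 10.8–13.8 m/s).

Beaufort force 6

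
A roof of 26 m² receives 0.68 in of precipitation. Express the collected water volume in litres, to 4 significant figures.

Depth: 0.68 in × 25.4 = 17.272 mm.
1 mm over 1 m² is 1 L, so volume = 17.272 × 26 = 449.072 L ≈ 449.1 L.

449.1 litres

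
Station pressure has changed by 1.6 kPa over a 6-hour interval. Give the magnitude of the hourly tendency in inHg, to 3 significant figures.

1.6 kPa / 6 h × 0.2953 inHg/kPa = 0.0787 inHg/h.

0.0787 inHg per hour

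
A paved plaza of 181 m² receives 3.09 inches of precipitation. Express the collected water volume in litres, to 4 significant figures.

14210 litres

Depth: 3.09 in × 25.4 = 78.486 mm.
1 mm over 1 m² is 1 L, so volume = 78.486 × 181 = 14205.966 L ≈ 14210 L.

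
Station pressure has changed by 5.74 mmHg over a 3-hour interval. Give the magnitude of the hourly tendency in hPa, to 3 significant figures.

5.74 mmHg / 3 h × 1.33322 hPa/mmHg = 2.55 hPa/h.

2.55 hPa per hour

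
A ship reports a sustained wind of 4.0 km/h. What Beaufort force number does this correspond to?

4.0 km/h = 1.1 m/s, which is Beaufort 1 (light air, 0.3–1.5 m/s).

Beaufort force 1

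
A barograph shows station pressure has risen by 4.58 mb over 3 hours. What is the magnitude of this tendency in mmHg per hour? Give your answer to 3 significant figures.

1.15 mmHg per hour

4.58 mb / 3 h × 0.750062 mmHg/mb = 1.15 mmHg/h.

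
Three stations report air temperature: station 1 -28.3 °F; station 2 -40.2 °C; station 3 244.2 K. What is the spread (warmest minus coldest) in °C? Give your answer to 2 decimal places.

11.25 °C

station 1: -28.3 °F = -33.500 °C.
station 3: 244.2 K = -28.950 °C.
Spread: (-28.950) − (-40.200) = 11.250 °C.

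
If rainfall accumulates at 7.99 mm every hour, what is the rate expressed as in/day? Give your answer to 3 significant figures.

7.99 mm/hour × 0.0393701 in/mm × 24 hour/day = 7.55 in/day.

7.55 in/day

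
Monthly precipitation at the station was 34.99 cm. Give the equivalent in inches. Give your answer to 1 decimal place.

13.8 in

1 cm = 0.393701 in, so 34.99 × 0.393701 = 13.8 in.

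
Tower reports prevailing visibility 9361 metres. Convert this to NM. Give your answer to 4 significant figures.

5.055 nmi

1 m = 0.000539957 nmi, so 9361 × 0.000539957 = 5.055 nmi.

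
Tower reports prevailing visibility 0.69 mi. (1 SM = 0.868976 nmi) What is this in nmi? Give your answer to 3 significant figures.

0.600 nmi

1 SM = 0.868976 nmi, so 0.69 × 0.868976 = 0.600 nmi.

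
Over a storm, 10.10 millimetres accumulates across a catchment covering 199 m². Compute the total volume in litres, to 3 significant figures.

1 mm over 1 m² is 1 L, so volume = 10.1 × 199 = 2009.9 L ≈ 2010 L.

2010 litres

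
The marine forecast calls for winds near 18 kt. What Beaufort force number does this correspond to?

18 kt lies in the Beaufort 5 band (fresh breeze, 17–21 kt).

Beaufort force 5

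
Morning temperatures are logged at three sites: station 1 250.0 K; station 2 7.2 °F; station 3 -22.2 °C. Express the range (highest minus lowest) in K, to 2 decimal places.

station 1: 250.0 K = -23.150 °C.
station 2: 7.2 °F = -13.778 °C.
Spread: (-13.778) − (-23.150) = 9.372 °C.

9.37 K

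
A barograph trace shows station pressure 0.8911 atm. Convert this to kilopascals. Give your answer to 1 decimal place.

90.3 kPa

1 atm = 101.325 kPa, so 0.8911 × 101.325 = 90.3 kPa.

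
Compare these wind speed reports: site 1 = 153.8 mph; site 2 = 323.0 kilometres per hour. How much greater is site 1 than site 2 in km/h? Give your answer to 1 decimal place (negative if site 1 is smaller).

-75.5 km/h

site 1: 153.8 mph = 247.517 km/h.
Difference: 247.517 − 323.000 = -75.5 km/h.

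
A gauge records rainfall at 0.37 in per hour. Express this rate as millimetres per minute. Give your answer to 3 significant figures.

0.157 mm/minute

0.37 in/hour × 25.4 mm/in × 0.0166667 hour/minute = 0.157 mm/minute.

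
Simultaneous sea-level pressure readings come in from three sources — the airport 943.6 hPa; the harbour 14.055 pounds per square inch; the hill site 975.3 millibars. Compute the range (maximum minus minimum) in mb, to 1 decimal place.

the airport: 943.6 hPa = 943.600 mb.
the harbour: 14.055 psi = 969.058 mb.
Spread: 975.300 − 943.600 = 31.7 mb.

31.7 mb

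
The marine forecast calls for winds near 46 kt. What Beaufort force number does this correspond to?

Beaufort force 9

46 kt lies in the Beaufort 9 band (strong gale, 41–47 kt).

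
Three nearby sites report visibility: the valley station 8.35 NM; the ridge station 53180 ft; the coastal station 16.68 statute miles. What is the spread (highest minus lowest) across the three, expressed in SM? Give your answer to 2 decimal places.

7.07 SM

the valley station: 8.35 nmi = 9.6090 SM.
the ridge station: 53180 ft = 10.0720 SM.
Spread: 16.6800 − 9.6090 = 7.07 SM.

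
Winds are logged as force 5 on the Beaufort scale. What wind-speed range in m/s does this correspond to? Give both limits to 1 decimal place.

Beaufort 5 (fresh breeze) spans 8.0–10.7 m/s.

8.0 to 10.7 m/s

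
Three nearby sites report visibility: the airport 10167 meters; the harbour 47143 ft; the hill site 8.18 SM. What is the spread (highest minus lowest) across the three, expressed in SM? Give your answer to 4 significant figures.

the airport: 10167 m = 6.31748 SM.
the harbour: 47143 ft = 8.92860 SM.
Spread: 8.92860 − 6.31748 = 2.611 SM.

2.611 SM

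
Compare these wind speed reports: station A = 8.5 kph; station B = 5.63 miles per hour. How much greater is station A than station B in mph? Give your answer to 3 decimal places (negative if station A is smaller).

-0.348 mph

station A: 8.5 km/h = 5.28166 mph.
Difference: 5.28166 − 5.63000 = -0.348 mph.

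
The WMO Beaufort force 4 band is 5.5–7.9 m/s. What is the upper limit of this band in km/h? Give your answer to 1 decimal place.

5.5–7.9 m/s × 3.6 = 19.8–28.4 km/h.

28.4 km/h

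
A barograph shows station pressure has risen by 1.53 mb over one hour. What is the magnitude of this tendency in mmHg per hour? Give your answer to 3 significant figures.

1.53 mb / 1 h × 0.750062 mmHg/mb = 1.15 mmHg/h.

1.15 mmHg per hour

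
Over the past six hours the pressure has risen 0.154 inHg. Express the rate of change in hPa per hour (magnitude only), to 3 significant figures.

0.154 inHg / 6 h × 33.8639 hPa/inHg = 0.869 hPa/h.

0.869 hPa per hour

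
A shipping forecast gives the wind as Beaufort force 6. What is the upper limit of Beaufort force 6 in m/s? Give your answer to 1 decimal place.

13.8 m/s

Beaufort 6 (strong breeze) spans 10.8–13.8 m/s.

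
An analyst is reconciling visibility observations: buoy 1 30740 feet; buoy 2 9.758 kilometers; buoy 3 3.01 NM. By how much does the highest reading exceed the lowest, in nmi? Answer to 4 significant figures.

buoy 1: 30740 ft = 5.05915 nmi.
buoy 2: 9.758 km = 5.26890 nmi.
Spread: 5.26890 − 3.01000 = 2.259 nmi.

2.259 nmi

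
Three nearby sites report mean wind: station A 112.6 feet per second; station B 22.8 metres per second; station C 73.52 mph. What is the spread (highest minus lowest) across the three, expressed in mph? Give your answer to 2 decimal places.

station A: 112.6 ft/s = 76.7727 mph.
station B: 22.8 m/s = 51.0021 mph.
Spread: 76.7727 − 51.0021 = 25.77 mph.

25.77 mph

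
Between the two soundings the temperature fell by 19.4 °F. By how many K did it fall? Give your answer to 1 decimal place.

For a temperature change the 32° offset cancels: ΔK = 19.4 × 0.5556 = 10.8 K.

10.8 K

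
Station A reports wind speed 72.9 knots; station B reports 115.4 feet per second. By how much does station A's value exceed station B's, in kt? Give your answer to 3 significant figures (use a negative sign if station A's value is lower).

station B: 115.4 ft/s = 68.3726 kt.
Difference: 72.9000 − 68.3726 = 4.53 kt.

4.53 kt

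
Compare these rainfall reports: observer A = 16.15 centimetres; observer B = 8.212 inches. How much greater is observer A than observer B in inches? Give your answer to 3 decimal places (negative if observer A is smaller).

observer A: 16.15 cm = 6.35827 in.
Difference: 6.35827 − 8.21200 = -1.854 in.

-1.854 in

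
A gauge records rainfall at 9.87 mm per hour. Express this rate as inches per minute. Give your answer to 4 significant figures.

9.87 mm/hour × 0.0393701 in/mm × 0.0166667 hour/minute = 0.006476 in/minute.

0.006476 in/minute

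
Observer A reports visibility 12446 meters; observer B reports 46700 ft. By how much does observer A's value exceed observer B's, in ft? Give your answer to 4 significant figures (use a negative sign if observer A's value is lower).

-5867 ft

observer A: 12446 m = 40833.33 ft.
Difference: 40833.33 − 46700.00 = -5867 ft.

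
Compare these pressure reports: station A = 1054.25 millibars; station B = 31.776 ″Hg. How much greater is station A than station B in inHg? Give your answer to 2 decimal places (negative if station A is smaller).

-0.64 inHg

station A: 1054.25 mb = 31.1320 inHg.
Difference: 31.1320 − 31.7760 = -0.64 inHg.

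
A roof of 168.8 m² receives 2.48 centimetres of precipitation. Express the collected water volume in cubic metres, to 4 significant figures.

4.186 cubic metres

Depth: 2.48 cm × 10 = 24.8 mm.
1 mm over 1 m² is 1 L, so volume = 24.8 × 168.8 = 4186.24 L = 4.186 m³.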